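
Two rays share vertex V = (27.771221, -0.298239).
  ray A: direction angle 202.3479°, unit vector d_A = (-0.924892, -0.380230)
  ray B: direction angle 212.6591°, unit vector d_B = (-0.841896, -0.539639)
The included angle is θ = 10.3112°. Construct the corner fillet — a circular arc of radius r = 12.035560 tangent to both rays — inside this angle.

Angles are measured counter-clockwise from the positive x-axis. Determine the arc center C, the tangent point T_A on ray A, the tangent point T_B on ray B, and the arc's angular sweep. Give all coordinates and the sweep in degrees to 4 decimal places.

center=(-91.0273,-62.1501) T_A=(-95.6036,-51.0185) T_B=(-84.5324,-72.2828) sweep=169.6888

bisector direction at 207.5035° = (-0.886983,-0.461803)
center distance |VC| = r/sin(θ/2) = 12.035560/sin(5.1556°) = 133.935574
C = V + |VC|·bis = (-91.0273,-62.1501)
T_A = V + ((C−V)·d_A)·d_A = V + 133.3937·d_A = (-95.6036,-51.0185)
T_B = V + ((C−V)·d_B)·d_B = V + 133.3937·d_B = (-84.5324,-72.2828)
sweep = 180° − θ = 169.6888°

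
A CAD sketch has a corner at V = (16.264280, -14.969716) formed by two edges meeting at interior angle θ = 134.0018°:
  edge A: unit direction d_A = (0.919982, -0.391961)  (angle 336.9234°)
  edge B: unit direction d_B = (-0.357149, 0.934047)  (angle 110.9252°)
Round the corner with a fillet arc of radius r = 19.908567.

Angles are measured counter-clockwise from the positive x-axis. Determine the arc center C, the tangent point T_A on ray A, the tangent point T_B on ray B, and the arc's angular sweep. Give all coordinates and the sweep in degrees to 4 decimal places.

bisector direction at 43.9243° = (0.720257,0.693707)
center distance |VC| = r/sin(θ/2) = 19.908567/sin(67.0009°) = 21.627734
C = V + |VC|·bis = (31.8418,0.0336)
T_A = V + ((C−V)·d_A)·d_A = V + 8.4503·d_A = (24.0384,-18.2819)
T_B = V + ((C−V)·d_B)·d_B = V + 8.4503·d_B = (13.2463,-7.0767)
sweep = 180° − θ = 45.9982°

center=(31.8418,0.0336) T_A=(24.0384,-18.2819) T_B=(13.2463,-7.0767) sweep=45.9982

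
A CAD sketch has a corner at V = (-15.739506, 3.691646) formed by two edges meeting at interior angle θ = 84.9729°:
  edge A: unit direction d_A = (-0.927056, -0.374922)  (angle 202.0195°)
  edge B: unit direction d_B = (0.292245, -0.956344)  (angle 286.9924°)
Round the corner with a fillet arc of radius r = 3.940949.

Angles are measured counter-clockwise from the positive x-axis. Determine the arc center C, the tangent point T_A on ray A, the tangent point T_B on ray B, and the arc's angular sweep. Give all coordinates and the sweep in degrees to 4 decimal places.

center=(-18.2509,-1.5751) T_A=(-19.7285,2.0784) T_B=(-14.4820,-0.4233) sweep=95.0271

bisector direction at 244.5059° = (-0.430417,-0.902630)
center distance |VC| = r/sin(θ/2) = 3.940949/sin(42.4864°) = 5.834848
C = V + |VC|·bis = (-18.2509,-1.5751)
T_A = V + ((C−V)·d_A)·d_A = V + 4.3028·d_A = (-19.7285,2.0784)
T_B = V + ((C−V)·d_B)·d_B = V + 4.3028·d_B = (-14.4820,-0.4233)
sweep = 180° − θ = 95.0271°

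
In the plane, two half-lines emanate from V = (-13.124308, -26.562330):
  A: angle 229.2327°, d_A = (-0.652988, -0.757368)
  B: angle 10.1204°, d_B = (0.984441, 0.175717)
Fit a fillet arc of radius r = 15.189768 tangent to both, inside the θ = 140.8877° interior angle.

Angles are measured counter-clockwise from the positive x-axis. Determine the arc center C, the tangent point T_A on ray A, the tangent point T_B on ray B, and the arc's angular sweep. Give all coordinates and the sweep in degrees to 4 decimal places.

center=(-5.1434,-40.5676) T_A=(-16.6477,-30.6489) T_B=(-7.8125,-25.6142) sweep=39.1123

bisector direction at 299.6765° = (0.495103,-0.868834)
center distance |VC| = r/sin(θ/2) = 15.189768/sin(70.4438°) = 16.119647
C = V + |VC|·bis = (-5.1434,-40.5676)
T_A = V + ((C−V)·d_A)·d_A = V + 5.3957·d_A = (-16.6477,-30.6489)
T_B = V + ((C−V)·d_B)·d_B = V + 5.3957·d_B = (-7.8125,-25.6142)
sweep = 180° − θ = 39.1123°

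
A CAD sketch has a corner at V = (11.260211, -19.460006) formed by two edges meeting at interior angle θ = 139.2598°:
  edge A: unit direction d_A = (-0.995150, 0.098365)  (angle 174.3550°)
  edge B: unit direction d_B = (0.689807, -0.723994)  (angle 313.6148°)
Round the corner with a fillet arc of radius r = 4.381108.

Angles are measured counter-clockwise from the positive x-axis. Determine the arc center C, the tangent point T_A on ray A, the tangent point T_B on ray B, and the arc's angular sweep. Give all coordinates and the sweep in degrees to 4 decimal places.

center=(9.2104,-23.6599) T_A=(9.6414,-19.3000) T_B=(12.3823,-20.6377) sweep=40.7402

bisector direction at 243.9849° = (-0.438608,-0.898678)
center distance |VC| = r/sin(θ/2) = 4.381108/sin(69.6299°) = 4.673362
C = V + |VC|·bis = (9.2104,-23.6599)
T_A = V + ((C−V)·d_A)·d_A = V + 1.6267·d_A = (9.6414,-19.3000)
T_B = V + ((C−V)·d_B)·d_B = V + 1.6267·d_B = (12.3823,-20.6377)
sweep = 180° − θ = 40.7402°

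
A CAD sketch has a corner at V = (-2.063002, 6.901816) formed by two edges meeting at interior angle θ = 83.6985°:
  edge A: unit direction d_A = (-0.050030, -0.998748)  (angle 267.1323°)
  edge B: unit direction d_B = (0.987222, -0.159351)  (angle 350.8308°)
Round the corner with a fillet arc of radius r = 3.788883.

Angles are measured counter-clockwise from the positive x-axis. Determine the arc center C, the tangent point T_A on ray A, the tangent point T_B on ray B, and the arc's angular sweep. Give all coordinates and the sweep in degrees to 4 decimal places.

bisector direction at 308.9815° = (0.629070,-0.777349)
center distance |VC| = r/sin(θ/2) = 3.788883/sin(41.8492°) = 5.679011
C = V + |VC|·bis = (1.5095,2.4872)
T_A = V + ((C−V)·d_A)·d_A = V + 4.2303·d_A = (-2.2746,2.6768)
T_B = V + ((C−V)·d_B)·d_B = V + 4.2303·d_B = (2.1133,6.2277)
sweep = 180° − θ = 96.3015°

center=(1.5095,2.4872) T_A=(-2.2746,2.6768) T_B=(2.1133,6.2277) sweep=96.3015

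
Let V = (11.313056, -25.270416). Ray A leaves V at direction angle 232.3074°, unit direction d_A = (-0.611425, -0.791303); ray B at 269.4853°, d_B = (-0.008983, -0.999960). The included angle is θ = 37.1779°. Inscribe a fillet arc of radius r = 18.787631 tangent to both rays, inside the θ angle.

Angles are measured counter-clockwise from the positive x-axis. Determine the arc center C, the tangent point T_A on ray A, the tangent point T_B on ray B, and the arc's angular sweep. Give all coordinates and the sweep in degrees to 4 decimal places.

center=(-7.9756,-80.9613) T_A=(-22.8423,-69.4741) T_B=(10.8112,-81.1301) sweep=142.8221

bisector direction at 250.8963° = (-0.327278,-0.944928)
center distance |VC| = r/sin(θ/2) = 18.787631/sin(18.5890°) = 58.936684
C = V + |VC|·bis = (-7.9756,-80.9613)
T_A = V + ((C−V)·d_A)·d_A = V + 55.8620·d_A = (-22.8423,-69.4741)
T_B = V + ((C−V)·d_B)·d_B = V + 55.8620·d_B = (10.8112,-81.1301)
sweep = 180° − θ = 142.8221°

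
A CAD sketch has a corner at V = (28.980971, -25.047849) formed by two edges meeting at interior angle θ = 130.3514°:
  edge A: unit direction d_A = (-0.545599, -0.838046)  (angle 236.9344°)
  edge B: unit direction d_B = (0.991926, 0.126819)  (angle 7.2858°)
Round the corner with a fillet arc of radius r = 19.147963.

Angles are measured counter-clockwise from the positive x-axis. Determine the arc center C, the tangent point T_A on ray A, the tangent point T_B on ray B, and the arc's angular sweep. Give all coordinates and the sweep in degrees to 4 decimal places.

center=(40.1952,-42.9179) T_A=(24.1484,-32.4708) T_B=(37.7669,-23.9246) sweep=49.6486

bisector direction at 302.1101° = (0.531548,-0.847028)
center distance |VC| = r/sin(θ/2) = 19.147963/sin(65.1757°) = 21.097371
C = V + |VC|·bis = (40.1952,-42.9179)
T_A = V + ((C−V)·d_A)·d_A = V + 8.8575·d_A = (24.1484,-32.4708)
T_B = V + ((C−V)·d_B)·d_B = V + 8.8575·d_B = (37.7669,-23.9246)
sweep = 180° − θ = 49.6486°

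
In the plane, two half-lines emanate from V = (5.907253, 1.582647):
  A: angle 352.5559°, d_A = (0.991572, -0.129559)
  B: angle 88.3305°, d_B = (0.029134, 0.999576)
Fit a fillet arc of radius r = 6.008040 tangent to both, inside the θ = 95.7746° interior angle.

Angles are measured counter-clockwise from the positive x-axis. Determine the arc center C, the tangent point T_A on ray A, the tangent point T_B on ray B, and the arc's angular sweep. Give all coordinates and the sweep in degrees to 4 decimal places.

bisector direction at 40.4432° = (0.761049,0.648694)
center distance |VC| = r/sin(θ/2) = 6.008040/sin(47.8873°) = 8.098975
C = V + |VC|·bis = (12.0710,6.8364)
T_A = V + ((C−V)·d_A)·d_A = V + 5.4311·d_A = (11.2926,0.8790)
T_B = V + ((C−V)·d_B)·d_B = V + 5.4311·d_B = (6.0655,7.0114)
sweep = 180° − θ = 84.2254°

center=(12.0710,6.8364) T_A=(11.2926,0.8790) T_B=(6.0655,7.0114) sweep=84.2254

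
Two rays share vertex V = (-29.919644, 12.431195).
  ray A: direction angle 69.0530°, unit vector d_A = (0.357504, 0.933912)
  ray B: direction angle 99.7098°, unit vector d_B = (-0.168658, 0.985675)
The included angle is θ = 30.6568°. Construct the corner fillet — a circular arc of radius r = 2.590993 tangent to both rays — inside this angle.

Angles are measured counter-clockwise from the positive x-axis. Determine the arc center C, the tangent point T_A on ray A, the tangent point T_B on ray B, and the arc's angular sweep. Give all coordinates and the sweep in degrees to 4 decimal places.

center=(-28.9600,22.1854) T_A=(-26.5403,21.2591) T_B=(-31.5139,21.7484) sweep=149.3432

bisector direction at 84.3814° = (0.097906,0.995196)
center distance |VC| = r/sin(θ/2) = 2.590993/sin(15.3284°) = 9.801332
C = V + |VC|·bis = (-28.9600,22.1854)
T_A = V + ((C−V)·d_A)·d_A = V + 9.4527·d_A = (-26.5403,21.2591)
T_B = V + ((C−V)·d_B)·d_B = V + 9.4527·d_B = (-31.5139,21.7484)
sweep = 180° − θ = 149.3432°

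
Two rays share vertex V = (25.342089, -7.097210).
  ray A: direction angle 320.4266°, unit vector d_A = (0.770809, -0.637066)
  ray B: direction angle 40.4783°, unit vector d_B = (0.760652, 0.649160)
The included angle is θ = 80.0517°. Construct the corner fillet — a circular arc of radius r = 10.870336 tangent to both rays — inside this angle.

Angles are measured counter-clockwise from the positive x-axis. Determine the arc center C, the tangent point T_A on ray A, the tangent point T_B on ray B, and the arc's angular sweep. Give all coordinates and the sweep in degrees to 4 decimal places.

center=(42.2437,-6.9637) T_A=(35.3186,-15.3427) T_B=(35.1871,1.3048) sweep=99.9483

bisector direction at 0.4524° = (0.999969,0.007897)
center distance |VC| = r/sin(θ/2) = 10.870336/sin(40.0258°) = 16.902154
C = V + |VC|·bis = (42.2437,-6.9637)
T_A = V + ((C−V)·d_A)·d_A = V + 12.9429·d_A = (35.3186,-15.3427)
T_B = V + ((C−V)·d_B)·d_B = V + 12.9429·d_B = (35.1871,1.3048)
sweep = 180° − θ = 99.9483°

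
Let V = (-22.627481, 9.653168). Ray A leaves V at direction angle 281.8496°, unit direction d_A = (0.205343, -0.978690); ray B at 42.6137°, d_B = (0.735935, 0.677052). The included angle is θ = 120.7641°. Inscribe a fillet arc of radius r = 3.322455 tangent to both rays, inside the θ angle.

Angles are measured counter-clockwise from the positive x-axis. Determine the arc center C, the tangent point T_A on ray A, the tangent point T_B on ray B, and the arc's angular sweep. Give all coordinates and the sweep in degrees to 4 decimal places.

center=(-18.9880,8.4869) T_A=(-22.2396,7.8046) T_B=(-21.2375,10.9320) sweep=59.2359

bisector direction at 342.2317° = (0.952298,-0.305169)
center distance |VC| = r/sin(θ/2) = 3.322455/sin(60.3820°) = 3.821812
C = V + |VC|·bis = (-18.9880,8.4869)
T_A = V + ((C−V)·d_A)·d_A = V + 1.8888·d_A = (-22.2396,7.8046)
T_B = V + ((C−V)·d_B)·d_B = V + 1.8888·d_B = (-21.2375,10.9320)
sweep = 180° − θ = 59.2359°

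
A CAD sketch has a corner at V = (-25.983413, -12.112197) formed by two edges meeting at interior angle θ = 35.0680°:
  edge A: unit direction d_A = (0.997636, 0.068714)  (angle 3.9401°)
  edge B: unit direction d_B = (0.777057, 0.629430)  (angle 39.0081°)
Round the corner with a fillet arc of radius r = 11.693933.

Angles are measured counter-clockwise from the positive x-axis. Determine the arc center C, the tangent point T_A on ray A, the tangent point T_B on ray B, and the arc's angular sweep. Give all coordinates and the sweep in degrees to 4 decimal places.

bisector direction at 21.4741° = (0.930583,0.366081)
center distance |VC| = r/sin(θ/2) = 11.693933/sin(17.5340°) = 38.815240
C = V + |VC|·bis = (10.1374,2.0973)
T_A = V + ((C−V)·d_A)·d_A = V + 37.0118·d_A = (10.9409,-9.5690)
T_B = V + ((C−V)·d_B)·d_B = V + 37.0118·d_B = (2.7769,11.1842)
sweep = 180° − θ = 144.9320°

center=(10.1374,2.0973) T_A=(10.9409,-9.5690) T_B=(2.7769,11.1842) sweep=144.9320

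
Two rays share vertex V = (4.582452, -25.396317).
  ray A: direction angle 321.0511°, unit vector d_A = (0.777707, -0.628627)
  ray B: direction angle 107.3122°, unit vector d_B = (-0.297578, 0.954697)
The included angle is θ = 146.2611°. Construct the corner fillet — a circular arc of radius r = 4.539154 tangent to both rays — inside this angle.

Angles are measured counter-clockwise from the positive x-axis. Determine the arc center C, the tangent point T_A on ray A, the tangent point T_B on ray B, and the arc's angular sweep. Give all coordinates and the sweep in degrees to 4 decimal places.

bisector direction at 34.1817° = (0.827261,0.561818)
center distance |VC| = r/sin(θ/2) = 4.539154/sin(73.1305°) = 4.743264
C = V + |VC|·bis = (8.5064,-22.7315)
T_A = V + ((C−V)·d_A)·d_A = V + 1.3765·d_A = (5.6529,-26.2616)
T_B = V + ((C−V)·d_B)·d_B = V + 1.3765·d_B = (4.1728,-24.0822)
sweep = 180° − θ = 33.7389°

center=(8.5064,-22.7315) T_A=(5.6529,-26.2616) T_B=(4.1728,-24.0822) sweep=33.7389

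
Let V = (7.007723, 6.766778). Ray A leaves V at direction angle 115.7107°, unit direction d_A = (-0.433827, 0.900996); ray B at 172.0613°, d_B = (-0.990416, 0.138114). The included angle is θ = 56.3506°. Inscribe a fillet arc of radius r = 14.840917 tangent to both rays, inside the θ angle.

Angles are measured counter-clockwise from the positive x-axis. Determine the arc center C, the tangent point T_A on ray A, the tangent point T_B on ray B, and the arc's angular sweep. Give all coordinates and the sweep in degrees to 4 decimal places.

center=(-18.3839,25.2922) T_A=(-5.0123,31.7306) T_B=(-20.4336,10.5935) sweep=123.6494

bisector direction at 143.8860° = (-0.807846,0.589394)
center distance |VC| = r/sin(θ/2) = 14.840917/sin(28.1753°) = 31.431247
C = V + |VC|·bis = (-18.3839,25.2922)
T_A = V + ((C−V)·d_A)·d_A = V + 27.7069·d_A = (-5.0123,31.7306)
T_B = V + ((C−V)·d_B)·d_B = V + 27.7069·d_B = (-20.4336,10.5935)
sweep = 180° − θ = 123.6494°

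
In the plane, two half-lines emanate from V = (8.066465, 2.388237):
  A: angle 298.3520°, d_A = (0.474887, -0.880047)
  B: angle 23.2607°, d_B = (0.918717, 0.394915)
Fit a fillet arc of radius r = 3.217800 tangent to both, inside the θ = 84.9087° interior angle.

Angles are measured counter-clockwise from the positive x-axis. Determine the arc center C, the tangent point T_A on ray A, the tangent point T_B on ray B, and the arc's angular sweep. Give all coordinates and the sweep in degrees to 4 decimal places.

bisector direction at 340.8064° = (0.944413,-0.328762)
center distance |VC| = r/sin(θ/2) = 3.217800/sin(42.4543°) = 4.767093
C = V + |VC|·bis = (12.5686,0.8210)
T_A = V + ((C−V)·d_A)·d_A = V + 3.5172·d_A = (9.7368,-0.7071)
T_B = V + ((C−V)·d_B)·d_B = V + 3.5172·d_B = (11.2978,3.7772)
sweep = 180° − θ = 95.0913°

center=(12.5686,0.8210) T_A=(9.7368,-0.7071) T_B=(11.2978,3.7772) sweep=95.0913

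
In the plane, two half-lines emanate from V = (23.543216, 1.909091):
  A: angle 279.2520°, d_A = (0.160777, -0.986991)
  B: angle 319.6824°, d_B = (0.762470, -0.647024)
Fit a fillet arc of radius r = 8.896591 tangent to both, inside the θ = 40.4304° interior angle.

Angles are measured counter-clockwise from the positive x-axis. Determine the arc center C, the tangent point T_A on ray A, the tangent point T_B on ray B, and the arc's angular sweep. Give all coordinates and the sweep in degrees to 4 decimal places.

center=(36.2085,-20.5067) T_A=(27.4277,-21.9370) T_B=(41.9648,-13.7233) sweep=139.5696

bisector direction at 299.4672° = (0.491925,-0.870637)
center distance |VC| = r/sin(θ/2) = 8.896591/sin(20.2152°) = 25.746387
C = V + |VC|·bis = (36.2085,-20.5067)
T_A = V + ((C−V)·d_A)·d_A = V + 24.1604·d_A = (27.4277,-21.9370)
T_B = V + ((C−V)·d_B)·d_B = V + 24.1604·d_B = (41.9648,-13.7233)
sweep = 180° − θ = 139.5696°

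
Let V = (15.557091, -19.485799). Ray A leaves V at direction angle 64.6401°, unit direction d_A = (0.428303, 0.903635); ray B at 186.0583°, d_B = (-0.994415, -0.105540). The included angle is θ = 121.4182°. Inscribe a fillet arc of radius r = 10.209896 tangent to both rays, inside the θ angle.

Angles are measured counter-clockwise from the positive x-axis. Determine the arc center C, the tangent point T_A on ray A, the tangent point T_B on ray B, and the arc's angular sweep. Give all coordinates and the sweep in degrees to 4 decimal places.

bisector direction at 125.3492° = (-0.578558,0.815641)
center distance |VC| = r/sin(θ/2) = 10.209896/sin(60.7091°) = 11.706623
C = V + |VC|·bis = (8.7841,-9.9374)
T_A = V + ((C−V)·d_A)·d_A = V + 5.7274·d_A = (18.0102,-14.3103)
T_B = V + ((C−V)·d_B)·d_B = V + 5.7274·d_B = (9.8617,-20.0903)
sweep = 180° − θ = 58.5818°

center=(8.7841,-9.9374) T_A=(18.0102,-14.3103) T_B=(9.8617,-20.0903) sweep=58.5818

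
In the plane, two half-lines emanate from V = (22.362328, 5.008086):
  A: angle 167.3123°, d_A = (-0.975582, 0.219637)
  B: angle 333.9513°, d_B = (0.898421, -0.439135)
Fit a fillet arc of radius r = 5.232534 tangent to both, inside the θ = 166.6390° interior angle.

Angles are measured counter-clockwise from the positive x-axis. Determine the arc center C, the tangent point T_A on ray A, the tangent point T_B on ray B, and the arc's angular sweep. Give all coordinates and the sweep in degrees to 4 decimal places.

center=(20.6152,0.0379) T_A=(21.7644,5.1427) T_B=(22.9129,4.7390) sweep=13.3610

bisector direction at 250.6318° = (-0.331638,-0.943407)
center distance |VC| = r/sin(θ/2) = 5.232534/sin(83.3195°) = 5.268304
C = V + |VC|·bis = (20.6152,0.0379)
T_A = V + ((C−V)·d_A)·d_A = V + 0.6129·d_A = (21.7644,5.1427)
T_B = V + ((C−V)·d_B)·d_B = V + 0.6129·d_B = (22.9129,4.7390)
sweep = 180° − θ = 13.3610°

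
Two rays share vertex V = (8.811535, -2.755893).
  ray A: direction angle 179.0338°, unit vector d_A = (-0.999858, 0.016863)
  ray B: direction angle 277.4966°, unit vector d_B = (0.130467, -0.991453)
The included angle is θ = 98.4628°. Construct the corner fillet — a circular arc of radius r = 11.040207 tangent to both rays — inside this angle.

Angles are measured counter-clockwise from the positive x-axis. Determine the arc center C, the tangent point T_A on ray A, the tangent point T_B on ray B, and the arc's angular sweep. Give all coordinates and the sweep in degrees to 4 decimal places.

bisector direction at 228.2652° = (-0.665684,-0.746234)
center distance |VC| = r/sin(θ/2) = 11.040207/sin(49.2314°) = 14.577359
C = V + |VC|·bis = (-0.8924,-13.6340)
T_A = V + ((C−V)·d_A)·d_A = V + 9.5191·d_A = (-0.7062,-2.5954)
T_B = V + ((C−V)·d_B)·d_B = V + 9.5191·d_B = (10.0535,-12.1936)
sweep = 180° − θ = 81.5372°

center=(-0.8924,-13.6340) T_A=(-0.7062,-2.5954) T_B=(10.0535,-12.1936) sweep=81.5372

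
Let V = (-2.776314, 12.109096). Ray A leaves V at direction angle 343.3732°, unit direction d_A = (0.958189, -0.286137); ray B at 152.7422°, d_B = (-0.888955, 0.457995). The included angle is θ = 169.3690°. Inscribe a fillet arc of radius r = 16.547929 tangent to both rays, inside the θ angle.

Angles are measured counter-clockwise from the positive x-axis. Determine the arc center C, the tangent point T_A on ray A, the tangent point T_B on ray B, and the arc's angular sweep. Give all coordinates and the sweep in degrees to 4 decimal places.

center=(3.4339,27.5246) T_A=(-1.3011,11.6686) T_B=(-4.1450,12.8142) sweep=10.6310

bisector direction at 68.0577° = (0.373673,0.927561)
center distance |VC| = r/sin(θ/2) = 16.547929/sin(84.6845°) = 16.619398
C = V + |VC|·bis = (3.4339,27.5246)
T_A = V + ((C−V)·d_A)·d_A = V + 1.5396·d_A = (-1.3011,11.6686)
T_B = V + ((C−V)·d_B)·d_B = V + 1.5396·d_B = (-4.1450,12.8142)
sweep = 180° − θ = 10.6310°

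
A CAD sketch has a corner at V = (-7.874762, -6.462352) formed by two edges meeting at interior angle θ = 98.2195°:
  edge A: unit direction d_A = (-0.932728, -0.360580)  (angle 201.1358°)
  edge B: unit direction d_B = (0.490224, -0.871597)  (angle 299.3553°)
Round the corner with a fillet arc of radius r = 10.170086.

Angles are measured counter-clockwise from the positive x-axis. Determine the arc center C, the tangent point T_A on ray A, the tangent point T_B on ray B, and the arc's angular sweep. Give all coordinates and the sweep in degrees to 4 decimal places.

bisector direction at 250.2455° = (-0.337990,-0.941150)
center distance |VC| = r/sin(θ/2) = 10.170086/sin(49.1097°) = 13.453120
C = V + |VC|·bis = (-12.4218,-19.1238)
T_A = V + ((C−V)·d_A)·d_A = V + 8.8066·d_A = (-16.0889,-9.6378)
T_B = V + ((C−V)·d_B)·d_B = V + 8.8066·d_B = (-3.5576,-14.1381)
sweep = 180° − θ = 81.7805°

center=(-12.4218,-19.1238) T_A=(-16.0889,-9.6378) T_B=(-3.5576,-14.1381) sweep=81.7805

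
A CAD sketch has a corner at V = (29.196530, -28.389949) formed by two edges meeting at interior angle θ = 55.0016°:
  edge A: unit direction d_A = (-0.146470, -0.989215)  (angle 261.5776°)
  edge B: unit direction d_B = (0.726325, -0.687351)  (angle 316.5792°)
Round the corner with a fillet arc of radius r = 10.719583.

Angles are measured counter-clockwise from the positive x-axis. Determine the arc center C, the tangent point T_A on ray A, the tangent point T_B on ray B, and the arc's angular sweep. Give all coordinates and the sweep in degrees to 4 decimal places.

bisector direction at 289.0784° = (0.326862,-0.945072)
center distance |VC| = r/sin(θ/2) = 10.719583/sin(27.5008°) = 23.214570
C = V + |VC|·bis = (36.7845,-50.3294)
T_A = V + ((C−V)·d_A)·d_A = V + 20.5914·d_A = (26.1805,-48.7593)
T_B = V + ((C−V)·d_B)·d_B = V + 20.5914·d_B = (44.1526,-42.5435)
sweep = 180° − θ = 124.9984°

center=(36.7845,-50.3294) T_A=(26.1805,-48.7593) T_B=(44.1526,-42.5435) sweep=124.9984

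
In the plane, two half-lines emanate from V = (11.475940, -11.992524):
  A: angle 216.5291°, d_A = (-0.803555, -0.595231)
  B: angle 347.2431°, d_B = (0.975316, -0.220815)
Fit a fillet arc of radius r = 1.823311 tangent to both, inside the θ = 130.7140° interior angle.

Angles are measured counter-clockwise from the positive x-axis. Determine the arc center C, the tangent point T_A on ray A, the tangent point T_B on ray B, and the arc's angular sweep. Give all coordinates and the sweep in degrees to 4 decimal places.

bisector direction at 281.8861° = (0.205967,-0.978559)
center distance |VC| = r/sin(θ/2) = 1.823311/sin(65.3570°) = 2.006012
C = V + |VC|·bis = (11.8891,-13.9555)
T_A = V + ((C−V)·d_A)·d_A = V + 0.8364·d_A = (10.8038,-12.4904)
T_B = V + ((C−V)·d_B)·d_B = V + 0.8364·d_B = (12.2917,-12.1772)
sweep = 180° − θ = 49.2860°

center=(11.8891,-13.9555) T_A=(10.8038,-12.4904) T_B=(12.2917,-12.1772) sweep=49.2860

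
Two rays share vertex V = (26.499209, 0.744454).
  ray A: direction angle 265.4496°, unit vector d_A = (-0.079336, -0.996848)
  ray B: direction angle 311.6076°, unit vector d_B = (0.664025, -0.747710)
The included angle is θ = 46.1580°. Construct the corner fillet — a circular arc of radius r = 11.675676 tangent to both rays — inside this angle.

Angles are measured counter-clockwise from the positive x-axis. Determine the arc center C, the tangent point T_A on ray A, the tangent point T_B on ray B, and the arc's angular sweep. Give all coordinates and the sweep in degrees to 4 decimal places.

center=(35.9642,-27.4965) T_A=(24.3253,-26.5702) T_B=(44.6942,-19.7436) sweep=133.8420

bisector direction at 288.5286° = (0.317778,-0.948165)
center distance |VC| = r/sin(θ/2) = 11.675676/sin(23.0790°) = 29.784891
C = V + |VC|·bis = (35.9642,-27.4965)
T_A = V + ((C−V)·d_A)·d_A = V + 27.4011·d_A = (24.3253,-26.5702)
T_B = V + ((C−V)·d_B)·d_B = V + 27.4011·d_B = (44.6942,-19.7436)
sweep = 180° − θ = 133.8420°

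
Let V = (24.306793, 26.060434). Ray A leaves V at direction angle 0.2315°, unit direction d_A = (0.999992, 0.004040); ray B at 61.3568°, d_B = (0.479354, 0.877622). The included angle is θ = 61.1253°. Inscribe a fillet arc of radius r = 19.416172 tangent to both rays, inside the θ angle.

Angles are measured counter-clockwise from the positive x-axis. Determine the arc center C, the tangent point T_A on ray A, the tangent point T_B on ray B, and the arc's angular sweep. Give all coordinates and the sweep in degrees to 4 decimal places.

center=(57.1079,45.6093) T_A=(57.1864,26.1933) T_B=(40.0679,54.9165) sweep=118.8747

bisector direction at 30.7942° = (0.859012,0.511955)
center distance |VC| = r/sin(θ/2) = 19.416172/sin(30.5627°) = 38.184715
C = V + |VC|·bis = (57.1079,45.6093)
T_A = V + ((C−V)·d_A)·d_A = V + 32.8799·d_A = (57.1864,26.1933)
T_B = V + ((C−V)·d_B)·d_B = V + 32.8799·d_B = (40.0679,54.9165)
sweep = 180° − θ = 118.8747°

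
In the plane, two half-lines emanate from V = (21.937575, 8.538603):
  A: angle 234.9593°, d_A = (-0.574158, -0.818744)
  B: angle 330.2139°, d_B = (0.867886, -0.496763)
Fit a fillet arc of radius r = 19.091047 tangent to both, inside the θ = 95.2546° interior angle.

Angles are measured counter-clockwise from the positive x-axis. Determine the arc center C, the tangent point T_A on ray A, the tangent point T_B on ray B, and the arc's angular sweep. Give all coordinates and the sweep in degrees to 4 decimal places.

center=(27.5688,-16.6818) T_A=(11.9381,-5.7205) T_B=(37.0525,-0.1130) sweep=84.7454

bisector direction at 282.5866° = (0.217915,-0.975968)
center distance |VC| = r/sin(θ/2) = 19.091047/sin(47.6273°) = 25.841436
C = V + |VC|·bis = (27.5688,-16.6818)
T_A = V + ((C−V)·d_A)·d_A = V + 17.4158·d_A = (11.9381,-5.7205)
T_B = V + ((C−V)·d_B)·d_B = V + 17.4158·d_B = (37.0525,-0.1130)
sweep = 180° − θ = 84.7454°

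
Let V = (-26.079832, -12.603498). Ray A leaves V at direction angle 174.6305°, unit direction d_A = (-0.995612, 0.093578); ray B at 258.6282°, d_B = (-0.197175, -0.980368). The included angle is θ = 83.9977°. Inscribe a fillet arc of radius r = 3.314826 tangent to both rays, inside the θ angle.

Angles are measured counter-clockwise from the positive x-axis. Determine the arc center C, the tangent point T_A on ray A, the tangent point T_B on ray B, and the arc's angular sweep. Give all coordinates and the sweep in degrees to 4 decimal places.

center=(-30.0555,-15.5593) T_A=(-29.7453,-12.2590) T_B=(-26.8058,-16.2129) sweep=96.0023

bisector direction at 216.6294° = (-0.802512,-0.596636)
center distance |VC| = r/sin(θ/2) = 3.314826/sin(41.9988°) = 4.954040
C = V + |VC|·bis = (-30.0555,-15.5593)
T_A = V + ((C−V)·d_A)·d_A = V + 3.6816·d_A = (-29.7453,-12.2590)
T_B = V + ((C−V)·d_B)·d_B = V + 3.6816·d_B = (-26.8058,-16.2129)
sweep = 180° − θ = 96.0023°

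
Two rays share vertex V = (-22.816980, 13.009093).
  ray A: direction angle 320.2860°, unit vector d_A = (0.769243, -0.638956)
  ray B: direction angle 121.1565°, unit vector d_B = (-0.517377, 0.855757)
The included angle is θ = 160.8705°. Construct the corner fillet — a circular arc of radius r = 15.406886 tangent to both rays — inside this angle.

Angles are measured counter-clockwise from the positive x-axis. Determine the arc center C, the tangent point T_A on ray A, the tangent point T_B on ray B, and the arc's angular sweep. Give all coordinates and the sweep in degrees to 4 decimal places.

center=(-10.9756,23.2019) T_A=(-20.8199,11.3503) T_B=(-24.1602,15.2308) sweep=19.1295

bisector direction at 40.7212° = (0.757892,0.652380)
center distance |VC| = r/sin(θ/2) = 15.406886/sin(80.4352°) = 15.624085
C = V + |VC|·bis = (-10.9756,23.2019)
T_A = V + ((C−V)·d_A)·d_A = V + 2.5961·d_A = (-20.8199,11.3503)
T_B = V + ((C−V)·d_B)·d_B = V + 2.5961·d_B = (-24.1602,15.2308)
sweep = 180° − θ = 19.1295°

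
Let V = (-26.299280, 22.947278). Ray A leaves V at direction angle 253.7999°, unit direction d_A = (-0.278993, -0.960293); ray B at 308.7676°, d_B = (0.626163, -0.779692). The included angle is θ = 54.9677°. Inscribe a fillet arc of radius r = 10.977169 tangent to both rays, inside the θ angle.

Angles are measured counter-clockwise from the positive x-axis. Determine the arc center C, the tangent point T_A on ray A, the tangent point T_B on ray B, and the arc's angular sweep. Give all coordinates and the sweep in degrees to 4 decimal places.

center=(-21.6451,-0.3789) T_A=(-32.1864,2.6837) T_B=(-13.0863,6.4946) sweep=125.0323

bisector direction at 281.2837° = (0.195668,-0.980670)
center distance |VC| = r/sin(θ/2) = 10.977169/sin(27.4839°) = 23.785922
C = V + |VC|·bis = (-21.6451,-0.3789)
T_A = V + ((C−V)·d_A)·d_A = V + 21.1015·d_A = (-32.1864,2.6837)
T_B = V + ((C−V)·d_B)·d_B = V + 21.1015·d_B = (-13.0863,6.4946)
sweep = 180° − θ = 125.0323°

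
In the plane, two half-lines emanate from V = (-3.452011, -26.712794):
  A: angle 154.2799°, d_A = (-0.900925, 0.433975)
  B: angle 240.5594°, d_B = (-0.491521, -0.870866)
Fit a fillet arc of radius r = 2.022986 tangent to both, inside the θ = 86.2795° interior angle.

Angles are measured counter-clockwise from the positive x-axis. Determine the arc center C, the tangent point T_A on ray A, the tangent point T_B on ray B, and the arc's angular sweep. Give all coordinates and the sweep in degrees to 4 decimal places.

center=(-6.2749,-27.5985) T_A=(-5.3969,-25.7759) T_B=(-4.5131,-28.5928) sweep=93.7205

bisector direction at 197.4196° = (-0.954138,-0.299368)
center distance |VC| = r/sin(θ/2) = 2.022986/sin(43.1397°) = 2.958533
C = V + |VC|·bis = (-6.2749,-27.5985)
T_A = V + ((C−V)·d_A)·d_A = V + 2.1588·d_A = (-5.3969,-25.7759)
T_B = V + ((C−V)·d_B)·d_B = V + 2.1588·d_B = (-4.5131,-28.5928)
sweep = 180° − θ = 93.7205°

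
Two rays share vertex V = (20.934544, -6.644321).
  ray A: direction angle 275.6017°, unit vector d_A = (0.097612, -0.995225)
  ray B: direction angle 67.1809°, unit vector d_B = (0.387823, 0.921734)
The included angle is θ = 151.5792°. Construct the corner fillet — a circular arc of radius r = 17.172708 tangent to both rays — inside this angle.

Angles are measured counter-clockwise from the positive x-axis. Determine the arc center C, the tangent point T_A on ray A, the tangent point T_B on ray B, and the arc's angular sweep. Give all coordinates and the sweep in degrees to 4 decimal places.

center=(38.4497,-9.2960) T_A=(21.3590,-10.9722) T_B=(22.6211,-2.6360) sweep=28.4208

bisector direction at 351.3913° = (0.988734,-0.149685)
center distance |VC| = r/sin(θ/2) = 17.172708/sin(75.7896°) = 17.714766
C = V + |VC|·bis = (38.4497,-9.2960)
T_A = V + ((C−V)·d_A)·d_A = V + 4.3487·d_A = (21.3590,-10.9722)
T_B = V + ((C−V)·d_B)·d_B = V + 4.3487·d_B = (22.6211,-2.6360)
sweep = 180° − θ = 28.4208°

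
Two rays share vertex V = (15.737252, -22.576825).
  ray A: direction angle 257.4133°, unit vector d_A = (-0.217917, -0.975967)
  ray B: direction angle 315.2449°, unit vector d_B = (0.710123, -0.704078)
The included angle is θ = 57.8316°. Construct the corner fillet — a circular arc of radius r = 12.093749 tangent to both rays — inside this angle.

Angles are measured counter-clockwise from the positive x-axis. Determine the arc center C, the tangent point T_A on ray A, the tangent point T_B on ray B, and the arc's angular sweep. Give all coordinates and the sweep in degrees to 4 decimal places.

bisector direction at 286.3291° = (0.281154,-0.959663)
center distance |VC| = r/sin(θ/2) = 12.093749/sin(28.9158°) = 25.011694
C = V + |VC|·bis = (22.7694,-46.5796)
T_A = V + ((C−V)·d_A)·d_A = V + 21.8935·d_A = (10.9663,-43.9442)
T_B = V + ((C−V)·d_B)·d_B = V + 21.8935·d_B = (31.2843,-37.9916)
sweep = 180° − θ = 122.1684°

center=(22.7694,-46.5796) T_A=(10.9663,-43.9442) T_B=(31.2843,-37.9916) sweep=122.1684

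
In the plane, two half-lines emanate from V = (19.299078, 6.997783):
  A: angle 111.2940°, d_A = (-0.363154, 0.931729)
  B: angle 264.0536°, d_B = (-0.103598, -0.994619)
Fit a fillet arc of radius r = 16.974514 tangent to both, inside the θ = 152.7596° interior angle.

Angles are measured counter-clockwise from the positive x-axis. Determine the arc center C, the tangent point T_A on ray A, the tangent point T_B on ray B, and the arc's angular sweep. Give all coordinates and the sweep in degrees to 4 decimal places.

bisector direction at 187.6738° = (-0.991044,-0.133533)
center distance |VC| = r/sin(θ/2) = 16.974514/sin(76.3798°) = 17.465683
C = V + |VC|·bis = (1.9898,4.6655)
T_A = V + ((C−V)·d_A)·d_A = V + 4.1129·d_A = (17.8055,10.8299)
T_B = V + ((C−V)·d_B)·d_B = V + 4.1129·d_B = (18.8730,2.9070)
sweep = 180° − θ = 27.2404°

center=(1.9898,4.6655) T_A=(17.8055,10.8299) T_B=(18.8730,2.9070) sweep=27.2404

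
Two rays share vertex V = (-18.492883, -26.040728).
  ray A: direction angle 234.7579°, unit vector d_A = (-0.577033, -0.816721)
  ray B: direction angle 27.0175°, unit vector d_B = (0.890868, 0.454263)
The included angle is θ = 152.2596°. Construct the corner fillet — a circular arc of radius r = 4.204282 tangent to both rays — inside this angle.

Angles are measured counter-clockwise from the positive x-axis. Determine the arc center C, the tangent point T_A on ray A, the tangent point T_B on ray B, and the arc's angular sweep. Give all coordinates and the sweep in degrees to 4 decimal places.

bisector direction at 310.8877° = (0.654579,-0.755994)
center distance |VC| = r/sin(θ/2) = 4.204282/sin(76.1298°) = 4.330555
C = V + |VC|·bis = (-15.6582,-29.3146)
T_A = V + ((C−V)·d_A)·d_A = V + 1.0381·d_A = (-19.0919,-26.8886)
T_B = V + ((C−V)·d_B)·d_B = V + 1.0381·d_B = (-17.5680,-25.5691)
sweep = 180° − θ = 27.7404°

center=(-15.6582,-29.3146) T_A=(-19.0919,-26.8886) T_B=(-17.5680,-25.5691) sweep=27.7404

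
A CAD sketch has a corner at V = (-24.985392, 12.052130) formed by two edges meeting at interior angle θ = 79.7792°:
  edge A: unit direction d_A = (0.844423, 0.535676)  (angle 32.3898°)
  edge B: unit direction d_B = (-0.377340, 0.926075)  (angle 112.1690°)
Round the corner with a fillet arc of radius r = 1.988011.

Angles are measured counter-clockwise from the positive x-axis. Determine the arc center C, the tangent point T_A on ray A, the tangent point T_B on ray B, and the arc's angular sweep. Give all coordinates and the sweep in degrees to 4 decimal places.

center=(-24.0419,15.0050) T_A=(-22.9769,13.3262) T_B=(-25.8829,14.2548) sweep=100.2208

bisector direction at 72.2794° = (0.304376,0.952552)
center distance |VC| = r/sin(θ/2) = 1.988011/sin(39.8896°) = 3.099920
C = V + |VC|·bis = (-24.0419,15.0050)
T_A = V + ((C−V)·d_A)·d_A = V + 2.3785·d_A = (-22.9769,13.3262)
T_B = V + ((C−V)·d_B)·d_B = V + 2.3785·d_B = (-25.8829,14.2548)
sweep = 180° − θ = 100.2208°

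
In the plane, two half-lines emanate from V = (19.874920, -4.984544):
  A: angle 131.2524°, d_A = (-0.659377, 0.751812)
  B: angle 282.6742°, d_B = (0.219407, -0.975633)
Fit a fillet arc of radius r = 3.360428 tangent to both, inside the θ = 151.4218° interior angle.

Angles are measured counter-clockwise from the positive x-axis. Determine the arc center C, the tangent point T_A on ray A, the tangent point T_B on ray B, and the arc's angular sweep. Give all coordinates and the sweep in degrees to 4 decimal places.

center=(16.7842,-6.5569) T_A=(19.3106,-4.3411) T_B=(20.0627,-5.8196) sweep=28.5782

bisector direction at 206.9633° = (-0.891297,-0.453420)
center distance |VC| = r/sin(θ/2) = 3.360428/sin(75.7109°) = 3.467710
C = V + |VC|·bis = (16.7842,-6.5569)
T_A = V + ((C−V)·d_A)·d_A = V + 0.8559·d_A = (19.3106,-4.3411)
T_B = V + ((C−V)·d_B)·d_B = V + 0.8559·d_B = (20.0627,-5.8196)
sweep = 180° − θ = 28.5782°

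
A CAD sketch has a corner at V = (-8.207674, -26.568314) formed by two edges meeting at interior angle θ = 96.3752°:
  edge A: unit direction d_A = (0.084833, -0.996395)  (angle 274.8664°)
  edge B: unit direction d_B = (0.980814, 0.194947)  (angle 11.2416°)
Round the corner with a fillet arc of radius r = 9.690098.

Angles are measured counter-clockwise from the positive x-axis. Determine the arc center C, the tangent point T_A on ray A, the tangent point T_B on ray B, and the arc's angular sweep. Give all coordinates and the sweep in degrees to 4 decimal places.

bisector direction at 323.0540° = (0.799202,-0.601062)
center distance |VC| = r/sin(θ/2) = 9.690098/sin(48.1876°) = 13.001054
C = V + |VC|·bis = (2.1828,-34.3828)
T_A = V + ((C−V)·d_A)·d_A = V + 8.6677·d_A = (-7.4724,-35.2048)
T_B = V + ((C−V)·d_B)·d_B = V + 8.6677·d_B = (0.2937,-24.8786)
sweep = 180° − θ = 83.6248°

center=(2.1828,-34.3828) T_A=(-7.4724,-35.2048) T_B=(0.2937,-24.8786) sweep=83.6248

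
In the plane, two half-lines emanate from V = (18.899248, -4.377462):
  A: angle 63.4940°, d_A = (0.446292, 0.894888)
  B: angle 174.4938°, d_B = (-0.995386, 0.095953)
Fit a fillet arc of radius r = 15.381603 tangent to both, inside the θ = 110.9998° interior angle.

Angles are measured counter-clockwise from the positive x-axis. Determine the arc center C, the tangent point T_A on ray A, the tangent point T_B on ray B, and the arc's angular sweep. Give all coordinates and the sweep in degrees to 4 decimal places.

bisector direction at 118.9939° = (-0.484717,0.874671)
center distance |VC| = r/sin(θ/2) = 15.381603/sin(55.4999°) = 18.664158
C = V + |VC|·bis = (9.8524,11.9475)
T_A = V + ((C−V)·d_A)·d_A = V + 10.5715·d_A = (23.6172,5.0829)
T_B = V + ((C−V)·d_B)·d_B = V + 10.5715·d_B = (8.3765,-3.3631)
sweep = 180° − θ = 69.0002°

center=(9.8524,11.9475) T_A=(23.6172,5.0829) T_B=(8.3765,-3.3631) sweep=69.0002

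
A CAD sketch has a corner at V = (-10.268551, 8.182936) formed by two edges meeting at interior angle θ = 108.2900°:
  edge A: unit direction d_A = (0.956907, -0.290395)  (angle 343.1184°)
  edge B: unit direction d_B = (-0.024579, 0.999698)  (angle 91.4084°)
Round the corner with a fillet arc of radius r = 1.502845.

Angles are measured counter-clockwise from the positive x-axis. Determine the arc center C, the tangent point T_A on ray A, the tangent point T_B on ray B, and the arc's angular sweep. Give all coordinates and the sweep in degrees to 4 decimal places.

bisector direction at 37.2634° = (0.795860,0.605480)
center distance |VC| = r/sin(θ/2) = 1.502845/sin(54.1450°) = 1.854215
C = V + |VC|·bis = (-8.7929,9.3056)
T_A = V + ((C−V)·d_A)·d_A = V + 1.0861·d_A = (-9.2293,7.8675)
T_B = V + ((C−V)·d_B)·d_B = V + 1.0861·d_B = (-10.2952,9.2687)
sweep = 180° − θ = 71.7100°

center=(-8.7929,9.3056) T_A=(-9.2293,7.8675) T_B=(-10.2952,9.2687) sweep=71.7100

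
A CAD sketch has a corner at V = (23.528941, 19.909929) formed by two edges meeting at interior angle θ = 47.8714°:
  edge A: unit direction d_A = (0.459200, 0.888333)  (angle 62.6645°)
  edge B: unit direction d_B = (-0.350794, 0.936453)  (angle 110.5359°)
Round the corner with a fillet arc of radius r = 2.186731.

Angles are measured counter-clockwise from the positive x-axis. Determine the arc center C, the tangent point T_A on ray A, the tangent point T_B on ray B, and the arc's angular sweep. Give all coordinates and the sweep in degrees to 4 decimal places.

bisector direction at 86.6002° = (0.059303,0.998240)
center distance |VC| = r/sin(θ/2) = 2.186731/sin(23.9357°) = 5.389871
C = V + |VC|·bis = (23.8486,25.2903)
T_A = V + ((C−V)·d_A)·d_A = V + 4.9263·d_A = (25.7911,24.2862)
T_B = V + ((C−V)·d_B)·d_B = V + 4.9263·d_B = (21.8008,24.5232)
sweep = 180° − θ = 132.1286°

center=(23.8486,25.2903) T_A=(25.7911,24.2862) T_B=(21.8008,24.5232) sweep=132.1286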